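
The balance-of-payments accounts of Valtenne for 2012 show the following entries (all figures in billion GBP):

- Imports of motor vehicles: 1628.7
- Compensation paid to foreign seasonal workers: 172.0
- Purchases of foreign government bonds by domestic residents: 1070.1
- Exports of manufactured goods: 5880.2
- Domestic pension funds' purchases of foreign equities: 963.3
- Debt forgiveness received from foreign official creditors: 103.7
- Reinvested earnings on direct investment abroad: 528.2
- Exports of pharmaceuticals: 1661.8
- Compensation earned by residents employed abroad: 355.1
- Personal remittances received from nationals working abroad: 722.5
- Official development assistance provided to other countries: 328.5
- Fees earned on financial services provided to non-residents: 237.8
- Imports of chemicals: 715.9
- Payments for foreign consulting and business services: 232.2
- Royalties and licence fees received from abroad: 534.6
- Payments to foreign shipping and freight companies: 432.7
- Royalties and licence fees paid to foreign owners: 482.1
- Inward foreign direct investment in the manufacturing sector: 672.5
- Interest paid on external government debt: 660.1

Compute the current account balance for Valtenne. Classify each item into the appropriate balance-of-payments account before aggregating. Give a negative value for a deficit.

Goods: 5880.2 - 715.9 - 1628.7 + 1661.8 = 5197.4
Services: -482.1 - 232.2 + 534.6 - 432.7 + 237.8 = -374.6
Primary income: -660.1 + 528.2 + 355.1 - 172.0 = 51.2
Secondary income: 722.5 - 328.5 = 394.0
Current account = 5197.4 + (-374.6) + 51.2 + 394.0 = 5268.0
(Excluded from the current account — financial account: purchases of foreign government bonds by domestic residents 1070.1, domestic pension funds' purchases of foreign equities 963.3, inward foreign direct investment in the manufacturing sector 672.5; capital account: debt forgiveness received from foreign official creditors 103.7.)

5268.0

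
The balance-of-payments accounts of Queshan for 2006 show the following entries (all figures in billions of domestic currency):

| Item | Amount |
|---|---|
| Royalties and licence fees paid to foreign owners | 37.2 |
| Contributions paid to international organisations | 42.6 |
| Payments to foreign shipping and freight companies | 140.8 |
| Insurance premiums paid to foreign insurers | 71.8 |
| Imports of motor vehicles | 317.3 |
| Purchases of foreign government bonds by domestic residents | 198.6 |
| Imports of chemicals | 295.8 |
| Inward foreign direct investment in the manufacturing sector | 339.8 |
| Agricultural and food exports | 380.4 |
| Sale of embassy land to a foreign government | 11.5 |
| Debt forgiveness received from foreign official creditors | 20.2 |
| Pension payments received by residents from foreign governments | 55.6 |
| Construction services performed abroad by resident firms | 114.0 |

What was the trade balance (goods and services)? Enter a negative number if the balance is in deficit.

Goods: 380.4 - 317.3 - 295.8 = -232.7
Services: -71.8 + 114.0 - 140.8 - 37.2 = -135.8
Trade balance = -232.7 + (-135.8) = -368.5
(Excluded from the trade balance — secondary income: contributions paid to international organisations 42.6, pension payments received by residents from foreign governments 55.6; financial account: purchases of foreign government bonds by domestic residents 198.6, inward foreign direct investment in the manufacturing sector 339.8; capital account: sale of embassy land to a foreign government 11.5, debt forgiveness received from foreign official creditors 20.2.)

-368.5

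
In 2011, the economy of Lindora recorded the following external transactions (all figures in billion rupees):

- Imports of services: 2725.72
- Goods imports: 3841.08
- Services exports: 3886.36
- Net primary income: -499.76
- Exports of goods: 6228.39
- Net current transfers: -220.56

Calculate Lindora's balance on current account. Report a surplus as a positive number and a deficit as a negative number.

Goods balance = 6228.39 - 3841.08 = 2387.31
Services balance = 3886.36 - 2725.72 = 1160.64
Trade balance (goods + services) = 2387.31 + 1160.64 = 3547.95
Net primary income = -499.76
Net secondary income = -220.56
Current account = 3547.95 + (-499.76) + (-220.56) = 2827.63

2827.63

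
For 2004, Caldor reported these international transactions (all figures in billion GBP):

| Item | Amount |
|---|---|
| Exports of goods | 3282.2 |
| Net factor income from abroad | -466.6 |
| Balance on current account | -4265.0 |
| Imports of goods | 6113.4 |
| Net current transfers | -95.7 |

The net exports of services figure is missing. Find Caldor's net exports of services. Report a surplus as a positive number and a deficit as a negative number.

Current account = goods balance + services balance + net primary income + net secondary income
Sum of the known components = -3393.5
Net exports of services = CA - (known components) = -4265.0 - (-3393.5) = -871.5

-871.5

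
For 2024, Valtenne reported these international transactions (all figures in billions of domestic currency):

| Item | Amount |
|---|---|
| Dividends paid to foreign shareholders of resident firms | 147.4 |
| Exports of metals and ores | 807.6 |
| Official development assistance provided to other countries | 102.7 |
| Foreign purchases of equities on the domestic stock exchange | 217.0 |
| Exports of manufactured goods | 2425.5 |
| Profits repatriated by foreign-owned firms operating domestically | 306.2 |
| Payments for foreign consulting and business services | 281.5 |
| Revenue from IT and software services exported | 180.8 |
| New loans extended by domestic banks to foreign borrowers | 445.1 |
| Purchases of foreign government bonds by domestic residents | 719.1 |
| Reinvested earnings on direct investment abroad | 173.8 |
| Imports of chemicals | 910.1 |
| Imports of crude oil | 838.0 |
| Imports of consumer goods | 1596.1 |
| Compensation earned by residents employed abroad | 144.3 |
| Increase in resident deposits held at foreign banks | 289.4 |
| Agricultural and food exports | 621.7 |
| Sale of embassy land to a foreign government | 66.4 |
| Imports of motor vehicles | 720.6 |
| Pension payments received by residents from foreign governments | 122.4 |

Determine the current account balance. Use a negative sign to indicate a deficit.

Goods: -1596.1 - 720.6 + 621.7 - 838.0 + 2425.5 + 807.6 - 910.1 = -210.0
Services: -281.5 + 180.8 = -100.7
Primary income: -147.4 + 144.3 - 306.2 + 173.8 = -135.5
Secondary income: -102.7 + 122.4 = 19.7
Current account = (-210.0) + (-100.7) + (-135.5) + 19.7 = -426.5
(Excluded from the current account — financial account: foreign purchases of equities on the domestic stock exchange 217.0, new loans extended by domestic banks to foreign borrowers 445.1, purchases of foreign government bonds by domestic residents 719.1, increase in resident deposits held at foreign banks 289.4; capital account: sale of embassy land to a foreign government 66.4.)

-426.5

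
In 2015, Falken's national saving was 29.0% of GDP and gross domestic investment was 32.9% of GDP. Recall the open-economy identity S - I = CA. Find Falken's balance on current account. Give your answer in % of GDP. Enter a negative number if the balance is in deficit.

CA = S - I = 29.0 - 32.9 = -3.9

-3.9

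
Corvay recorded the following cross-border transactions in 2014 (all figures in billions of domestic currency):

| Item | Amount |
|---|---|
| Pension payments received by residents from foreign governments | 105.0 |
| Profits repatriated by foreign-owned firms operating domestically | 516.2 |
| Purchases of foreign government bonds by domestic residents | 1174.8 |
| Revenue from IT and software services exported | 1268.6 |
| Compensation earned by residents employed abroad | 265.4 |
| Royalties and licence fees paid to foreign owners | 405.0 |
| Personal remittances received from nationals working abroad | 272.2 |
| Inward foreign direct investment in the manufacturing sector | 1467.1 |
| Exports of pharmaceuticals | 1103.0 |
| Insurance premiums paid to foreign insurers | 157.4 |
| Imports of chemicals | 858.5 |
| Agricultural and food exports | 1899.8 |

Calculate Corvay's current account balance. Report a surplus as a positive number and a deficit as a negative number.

Goods: -858.5 + 1899.8 + 1103.0 = 2144.3
Services: -157.4 - 405.0 + 1268.6 = 706.2
Primary income: -516.2 + 265.4 = -250.8
Secondary income: 105.0 + 272.2 = 377.2
Current account = 2144.3 + 706.2 + (-250.8) + 377.2 = 2976.9
(Excluded from the current account — financial account: purchases of foreign government bonds by domestic residents 1174.8, inward foreign direct investment in the manufacturing sector 1467.1.)

2976.9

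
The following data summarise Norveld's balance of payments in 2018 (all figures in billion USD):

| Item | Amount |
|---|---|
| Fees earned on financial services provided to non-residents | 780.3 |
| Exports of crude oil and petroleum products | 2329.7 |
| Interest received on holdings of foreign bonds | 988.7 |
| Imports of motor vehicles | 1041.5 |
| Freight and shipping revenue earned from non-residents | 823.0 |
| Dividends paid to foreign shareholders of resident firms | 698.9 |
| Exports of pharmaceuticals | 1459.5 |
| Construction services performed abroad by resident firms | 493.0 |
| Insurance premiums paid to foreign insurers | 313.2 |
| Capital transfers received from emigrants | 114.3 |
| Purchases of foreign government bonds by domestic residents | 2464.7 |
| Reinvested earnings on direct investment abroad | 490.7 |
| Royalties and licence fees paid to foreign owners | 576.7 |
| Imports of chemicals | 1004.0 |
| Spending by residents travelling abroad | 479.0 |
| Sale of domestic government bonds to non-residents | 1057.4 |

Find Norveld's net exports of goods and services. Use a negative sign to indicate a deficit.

2471.1

Goods: 1459.5 + 2329.7 - 1004.0 - 1041.5 = 1743.7
Services: -479.0 - 576.7 + 493.0 - 313.2 + 780.3 + 823.0 = 727.4
Trade balance = 1743.7 + 727.4 = 2471.1
(Excluded from the trade balance — primary income: interest received on holdings of foreign bonds 988.7, dividends paid to foreign shareholders of resident firms 698.9, reinvested earnings on direct investment abroad 490.7; capital account: capital transfers received from emigrants 114.3; financial account: purchases of foreign government bonds by domestic residents 2464.7, sale of domestic government bonds to non-residents 1057.4.)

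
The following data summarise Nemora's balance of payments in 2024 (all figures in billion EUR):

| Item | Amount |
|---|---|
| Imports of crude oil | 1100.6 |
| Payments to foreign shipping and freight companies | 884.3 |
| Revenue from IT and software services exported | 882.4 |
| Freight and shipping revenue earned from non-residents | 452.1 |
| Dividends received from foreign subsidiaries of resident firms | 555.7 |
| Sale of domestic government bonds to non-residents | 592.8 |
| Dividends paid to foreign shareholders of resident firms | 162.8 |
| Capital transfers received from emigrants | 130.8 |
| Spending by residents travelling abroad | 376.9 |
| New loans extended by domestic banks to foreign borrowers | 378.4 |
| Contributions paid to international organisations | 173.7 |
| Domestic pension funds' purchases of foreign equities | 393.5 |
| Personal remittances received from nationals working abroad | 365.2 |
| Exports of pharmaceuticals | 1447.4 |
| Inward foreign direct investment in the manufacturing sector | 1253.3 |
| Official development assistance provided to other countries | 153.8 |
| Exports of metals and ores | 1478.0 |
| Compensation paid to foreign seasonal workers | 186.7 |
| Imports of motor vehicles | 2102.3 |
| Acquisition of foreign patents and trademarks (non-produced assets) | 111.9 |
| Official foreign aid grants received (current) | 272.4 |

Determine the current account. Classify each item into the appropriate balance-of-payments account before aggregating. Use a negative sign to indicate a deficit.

312.1

Goods: 1447.4 + 1478.0 - 2102.3 - 1100.6 = -277.5
Services: 452.1 - 884.3 - 376.9 + 882.4 = 73.3
Primary income: -186.7 - 162.8 + 555.7 = 206.2
Secondary income: 365.2 - 153.8 + 272.4 - 173.7 = 310.1
Current account = (-277.5) + 73.3 + 206.2 + 310.1 = 312.1
(Excluded from the current account — financial account: sale of domestic government bonds to non-residents 592.8, new loans extended by domestic banks to foreign borrowers 378.4, domestic pension funds' purchases of foreign equities 393.5, inward foreign direct investment in the manufacturing sector 1253.3; capital account: capital transfers received from emigrants 130.8, acquisition of foreign patents and trademarks (non-produced assets) 111.9.)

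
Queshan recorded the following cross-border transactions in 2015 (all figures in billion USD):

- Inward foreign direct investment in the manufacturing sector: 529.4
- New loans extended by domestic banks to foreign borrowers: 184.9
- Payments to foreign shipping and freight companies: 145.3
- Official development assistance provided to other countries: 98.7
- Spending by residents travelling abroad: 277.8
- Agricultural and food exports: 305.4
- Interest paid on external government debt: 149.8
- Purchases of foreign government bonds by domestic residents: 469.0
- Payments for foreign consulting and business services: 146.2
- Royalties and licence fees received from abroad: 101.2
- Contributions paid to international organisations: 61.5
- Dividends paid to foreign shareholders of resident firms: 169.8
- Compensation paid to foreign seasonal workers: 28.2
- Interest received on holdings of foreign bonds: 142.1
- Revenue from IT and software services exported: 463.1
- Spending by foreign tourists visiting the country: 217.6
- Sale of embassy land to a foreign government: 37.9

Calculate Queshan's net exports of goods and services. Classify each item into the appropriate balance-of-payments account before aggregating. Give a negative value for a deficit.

Goods: 305.4
Services: 217.6 - 277.8 + 101.2 + 463.1 - 146.2 - 145.3 = 212.6
Trade balance = 305.4 + 212.6 = 518.0
(Excluded from the trade balance — financial account: inward foreign direct investment in the manufacturing sector 529.4, new loans extended by domestic banks to foreign borrowers 184.9, purchases of foreign government bonds by domestic residents 469.0; secondary income: official development assistance provided to other countries 98.7, contributions paid to international organisations 61.5; primary income: interest paid on external government debt 149.8, dividends paid to foreign shareholders of resident firms 169.8, compensation paid to foreign seasonal workers 28.2, interest received on holdings of foreign bonds 142.1; capital account: sale of embassy land to a foreign government 37.9.)

518.0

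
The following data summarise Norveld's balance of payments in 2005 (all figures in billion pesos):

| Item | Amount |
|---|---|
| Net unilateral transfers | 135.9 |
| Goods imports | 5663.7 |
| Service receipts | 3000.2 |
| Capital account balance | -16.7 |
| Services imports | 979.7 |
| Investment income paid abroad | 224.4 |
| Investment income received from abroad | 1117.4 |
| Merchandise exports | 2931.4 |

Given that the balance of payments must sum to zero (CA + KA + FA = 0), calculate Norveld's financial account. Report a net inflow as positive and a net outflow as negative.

Goods balance = 2931.4 - 5663.7 = -2732.3
Services balance = 3000.2 - 979.7 = 2020.5
Trade balance (goods + services) = -2732.3 + 2020.5 = -711.8
Net primary income = 1117.4 - 224.4 = 893.0
Net secondary income = 135.9
Current account = -711.8 + 893.0 + 135.9 = 317.1
Financial account = -(317.1 + (-16.7)) = -300.4

-300.4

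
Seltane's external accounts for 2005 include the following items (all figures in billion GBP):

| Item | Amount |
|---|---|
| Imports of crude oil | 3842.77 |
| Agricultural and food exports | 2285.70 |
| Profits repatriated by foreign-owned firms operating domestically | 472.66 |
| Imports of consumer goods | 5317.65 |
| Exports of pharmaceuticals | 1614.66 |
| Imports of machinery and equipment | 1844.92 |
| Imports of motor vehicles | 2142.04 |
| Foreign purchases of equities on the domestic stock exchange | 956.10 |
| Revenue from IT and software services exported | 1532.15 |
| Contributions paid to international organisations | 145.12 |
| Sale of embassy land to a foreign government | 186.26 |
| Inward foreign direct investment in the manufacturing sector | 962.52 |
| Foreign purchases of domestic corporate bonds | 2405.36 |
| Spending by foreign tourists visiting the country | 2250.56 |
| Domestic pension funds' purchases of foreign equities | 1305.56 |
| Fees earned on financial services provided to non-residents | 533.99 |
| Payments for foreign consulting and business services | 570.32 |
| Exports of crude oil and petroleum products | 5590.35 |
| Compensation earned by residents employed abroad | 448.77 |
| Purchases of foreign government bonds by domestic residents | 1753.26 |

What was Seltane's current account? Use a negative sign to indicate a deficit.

-79.30

Goods: -3842.77 + 1614.66 + 5590.35 - 5317.65 - 2142.04 - 1844.92 + 2285.70 = -3656.67
Services: 533.99 - 570.32 + 2250.56 + 1532.15 = 3746.38
Primary income: 448.77 - 472.66 = -23.89
Secondary income: -145.12
Current account = (-3656.67) + 3746.38 + (-23.89) + (-145.12) = -79.30
(Excluded from the current account — financial account: foreign purchases of equities on the domestic stock exchange 956.10, inward foreign direct investment in the manufacturing sector 962.52, foreign purchases of domestic corporate bonds 2405.36, domestic pension funds' purchases of foreign equities 1305.56, purchases of foreign government bonds by domestic residents 1753.26; capital account: sale of embassy land to a foreign government 186.26.)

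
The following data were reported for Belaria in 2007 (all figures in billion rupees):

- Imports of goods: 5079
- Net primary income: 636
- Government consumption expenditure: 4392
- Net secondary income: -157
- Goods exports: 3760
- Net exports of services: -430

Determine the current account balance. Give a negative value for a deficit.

Goods balance = 3760 - 5079 = -1319
Services balance = -430
Trade balance (goods + services) = -1319 + (-430) = -1749
Net primary income = 636
Net secondary income = -157
Current account = -1749 + 636 + (-157) = -1270

-1270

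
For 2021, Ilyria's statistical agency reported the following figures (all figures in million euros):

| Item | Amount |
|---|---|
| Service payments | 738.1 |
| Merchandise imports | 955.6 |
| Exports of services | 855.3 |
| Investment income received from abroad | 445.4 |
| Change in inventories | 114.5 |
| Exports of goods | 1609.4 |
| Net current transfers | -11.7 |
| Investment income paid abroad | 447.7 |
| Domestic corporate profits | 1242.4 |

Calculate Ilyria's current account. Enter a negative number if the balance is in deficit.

757.0

Goods balance = 1609.4 - 955.6 = 653.8
Services balance = 855.3 - 738.1 = 117.2
Trade balance (goods + services) = 653.8 + 117.2 = 771.0
Net primary income = 445.4 - 447.7 = -2.3
Net secondary income = -11.7
Current account = 771.0 + (-2.3) + (-11.7) = 757.0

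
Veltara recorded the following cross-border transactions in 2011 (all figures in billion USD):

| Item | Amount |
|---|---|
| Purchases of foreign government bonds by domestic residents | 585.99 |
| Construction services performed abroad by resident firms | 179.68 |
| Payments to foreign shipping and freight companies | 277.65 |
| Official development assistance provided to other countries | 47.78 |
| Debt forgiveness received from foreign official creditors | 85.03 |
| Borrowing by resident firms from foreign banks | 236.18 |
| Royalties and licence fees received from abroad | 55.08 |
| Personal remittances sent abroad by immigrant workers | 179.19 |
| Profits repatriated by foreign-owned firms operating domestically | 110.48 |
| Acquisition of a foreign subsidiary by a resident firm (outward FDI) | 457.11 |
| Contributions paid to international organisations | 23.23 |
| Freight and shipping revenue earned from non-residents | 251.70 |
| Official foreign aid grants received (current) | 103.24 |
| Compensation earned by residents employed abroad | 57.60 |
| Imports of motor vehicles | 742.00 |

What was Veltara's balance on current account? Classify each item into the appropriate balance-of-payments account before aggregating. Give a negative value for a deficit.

-733.03

Goods: -742.00
Services: -277.65 + 55.08 + 251.70 + 179.68 = 208.81
Primary income: 57.60 - 110.48 = -52.88
Secondary income: -47.78 - 23.23 - 179.19 + 103.24 = -146.96
Current account = (-742.00) + 208.81 + (-52.88) + (-146.96) = -733.03
(Excluded from the current account — financial account: purchases of foreign government bonds by domestic residents 585.99, borrowing by resident firms from foreign banks 236.18, acquisition of a foreign subsidiary by a resident firm (outward FDI) 457.11; capital account: debt forgiveness received from foreign official creditors 85.03.)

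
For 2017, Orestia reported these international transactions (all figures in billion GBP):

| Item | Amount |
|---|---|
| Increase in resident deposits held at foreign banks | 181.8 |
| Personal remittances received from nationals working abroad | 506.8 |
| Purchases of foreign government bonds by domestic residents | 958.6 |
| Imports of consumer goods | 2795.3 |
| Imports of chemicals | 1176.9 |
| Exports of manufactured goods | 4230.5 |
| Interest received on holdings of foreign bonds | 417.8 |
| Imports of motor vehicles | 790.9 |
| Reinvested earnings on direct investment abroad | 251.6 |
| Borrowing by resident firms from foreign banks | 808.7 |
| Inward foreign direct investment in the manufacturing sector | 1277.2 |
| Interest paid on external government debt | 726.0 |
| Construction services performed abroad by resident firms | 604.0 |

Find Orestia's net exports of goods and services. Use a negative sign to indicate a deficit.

71.4

Goods: 4230.5 - 1176.9 - 790.9 - 2795.3 = -532.6
Services: 604.0
Trade balance = -532.6 + 604.0 = 71.4
(Excluded from the trade balance — financial account: increase in resident deposits held at foreign banks 181.8, purchases of foreign government bonds by domestic residents 958.6, borrowing by resident firms from foreign banks 808.7, inward foreign direct investment in the manufacturing sector 1277.2; secondary income: personal remittances received from nationals working abroad 506.8; primary income: interest received on holdings of foreign bonds 417.8, reinvested earnings on direct investment abroad 251.6, interest paid on external government debt 726.0.)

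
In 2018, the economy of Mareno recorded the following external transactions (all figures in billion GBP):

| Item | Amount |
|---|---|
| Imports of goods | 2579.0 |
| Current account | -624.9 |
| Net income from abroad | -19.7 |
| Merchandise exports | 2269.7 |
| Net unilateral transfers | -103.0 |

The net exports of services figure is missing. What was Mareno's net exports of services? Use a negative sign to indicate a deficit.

-192.9

Current account = goods balance + services balance + net primary income + net secondary income
Sum of the known components = -432.0
Net exports of services = CA - (known components) = -624.9 - (-432.0) = -192.9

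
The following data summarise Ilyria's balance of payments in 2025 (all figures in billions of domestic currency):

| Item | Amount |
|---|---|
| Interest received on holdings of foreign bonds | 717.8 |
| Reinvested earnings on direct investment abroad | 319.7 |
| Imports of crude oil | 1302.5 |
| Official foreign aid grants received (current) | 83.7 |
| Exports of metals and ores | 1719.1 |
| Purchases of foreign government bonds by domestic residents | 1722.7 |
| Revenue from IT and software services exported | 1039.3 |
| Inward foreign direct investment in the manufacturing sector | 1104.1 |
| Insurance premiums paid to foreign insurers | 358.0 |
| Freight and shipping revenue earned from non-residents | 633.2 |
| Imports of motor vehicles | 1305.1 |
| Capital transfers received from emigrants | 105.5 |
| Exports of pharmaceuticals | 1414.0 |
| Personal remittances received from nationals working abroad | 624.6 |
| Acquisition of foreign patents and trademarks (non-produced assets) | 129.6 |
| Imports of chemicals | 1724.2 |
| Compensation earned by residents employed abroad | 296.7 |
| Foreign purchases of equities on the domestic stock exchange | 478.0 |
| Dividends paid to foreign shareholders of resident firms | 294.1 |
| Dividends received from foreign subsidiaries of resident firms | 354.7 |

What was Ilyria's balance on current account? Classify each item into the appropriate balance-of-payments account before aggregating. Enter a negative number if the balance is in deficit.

Goods: 1719.1 + 1414.0 - 1305.1 - 1724.2 - 1302.5 = -1198.7
Services: 1039.3 + 633.2 - 358.0 = 1314.5
Primary income: 319.7 + 296.7 + 354.7 + 717.8 - 294.1 = 1394.8
Secondary income: 624.6 + 83.7 = 708.3
Current account = (-1198.7) + 1314.5 + 1394.8 + 708.3 = 2218.9
(Excluded from the current account — financial account: purchases of foreign government bonds by domestic residents 1722.7, inward foreign direct investment in the manufacturing sector 1104.1, foreign purchases of equities on the domestic stock exchange 478.0; capital account: capital transfers received from emigrants 105.5, acquisition of foreign patents and trademarks (non-produced assets) 129.6.)

2218.9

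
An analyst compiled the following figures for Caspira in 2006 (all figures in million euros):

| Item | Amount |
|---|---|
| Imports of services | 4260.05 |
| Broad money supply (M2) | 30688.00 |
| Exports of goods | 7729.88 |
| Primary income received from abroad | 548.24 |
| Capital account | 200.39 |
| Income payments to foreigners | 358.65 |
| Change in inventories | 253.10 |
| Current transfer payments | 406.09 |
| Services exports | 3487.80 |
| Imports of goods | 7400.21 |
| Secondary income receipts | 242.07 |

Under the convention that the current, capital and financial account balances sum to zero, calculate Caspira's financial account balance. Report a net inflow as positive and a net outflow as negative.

Goods balance = 7729.88 - 7400.21 = 329.67
Services balance = 3487.80 - 4260.05 = -772.25
Trade balance (goods + services) = 329.67 + (-772.25) = -442.58
Net primary income = 548.24 - 358.65 = 189.59
Net secondary income = 242.07 - 406.09 = -164.02
Current account = -442.58 + 189.59 + (-164.02) = -417.01
Financial account = -(-417.01 + 200.39) = 216.62

216.62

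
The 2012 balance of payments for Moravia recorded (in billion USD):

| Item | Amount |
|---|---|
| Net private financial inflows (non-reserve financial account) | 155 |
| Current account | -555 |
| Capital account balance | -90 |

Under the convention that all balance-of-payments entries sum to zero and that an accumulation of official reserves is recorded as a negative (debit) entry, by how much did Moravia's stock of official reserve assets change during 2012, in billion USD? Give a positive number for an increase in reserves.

-490

Official reserve transactions balance = -((-555) + (-90) + 155) = 490
An accumulation of reserves is recorded as a debit (negative entry), so the change in the stock of reserves is the negative of that balance.
Change in official reserves = -(490) = -490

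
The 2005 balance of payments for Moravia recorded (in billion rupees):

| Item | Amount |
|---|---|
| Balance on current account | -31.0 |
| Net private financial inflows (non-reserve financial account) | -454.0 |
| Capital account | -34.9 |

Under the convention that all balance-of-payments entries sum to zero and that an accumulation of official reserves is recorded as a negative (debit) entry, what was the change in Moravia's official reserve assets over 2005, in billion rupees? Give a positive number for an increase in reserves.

-519.9

Official reserve transactions balance = -((-31.0) + (-34.9) + (-454.0)) = 519.9
An accumulation of reserves is recorded as a debit (negative entry), so the change in the stock of reserves is the negative of that balance.
Change in official reserves = -(519.9) = -519.9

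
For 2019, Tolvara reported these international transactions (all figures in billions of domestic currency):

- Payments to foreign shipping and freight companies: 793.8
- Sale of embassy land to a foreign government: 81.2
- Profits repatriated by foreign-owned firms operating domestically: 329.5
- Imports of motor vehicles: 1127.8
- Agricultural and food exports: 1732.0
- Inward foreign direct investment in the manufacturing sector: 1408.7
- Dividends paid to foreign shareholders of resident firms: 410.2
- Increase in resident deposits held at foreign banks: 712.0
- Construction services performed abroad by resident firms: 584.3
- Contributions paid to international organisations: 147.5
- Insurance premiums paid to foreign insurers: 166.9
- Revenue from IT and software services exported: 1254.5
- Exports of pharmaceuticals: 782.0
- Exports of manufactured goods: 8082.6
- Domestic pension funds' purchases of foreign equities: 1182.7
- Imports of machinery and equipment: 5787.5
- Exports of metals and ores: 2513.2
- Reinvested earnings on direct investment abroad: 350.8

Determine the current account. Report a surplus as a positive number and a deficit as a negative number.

Goods: -5787.5 + 8082.6 - 1127.8 + 782.0 + 2513.2 + 1732.0 = 6194.5
Services: -793.8 - 166.9 + 1254.5 + 584.3 = 878.1
Primary income: -410.2 - 329.5 + 350.8 = -388.9
Secondary income: -147.5
Current account = 6194.5 + 878.1 + (-388.9) + (-147.5) = 6536.2
(Excluded from the current account — capital account: sale of embassy land to a foreign government 81.2; financial account: inward foreign direct investment in the manufacturing sector 1408.7, increase in resident deposits held at foreign banks 712.0, domestic pension funds' purchases of foreign equities 1182.7.)

6536.2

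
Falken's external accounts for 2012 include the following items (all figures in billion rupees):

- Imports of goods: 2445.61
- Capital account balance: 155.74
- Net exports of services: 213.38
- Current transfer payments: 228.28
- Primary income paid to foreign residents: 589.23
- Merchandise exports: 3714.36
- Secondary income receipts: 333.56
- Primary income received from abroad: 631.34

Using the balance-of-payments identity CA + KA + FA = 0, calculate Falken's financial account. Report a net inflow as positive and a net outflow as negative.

-1785.26

Goods balance = 3714.36 - 2445.61 = 1268.75
Services balance = 213.38
Trade balance (goods + services) = 1268.75 + 213.38 = 1482.13
Net primary income = 631.34 - 589.23 = 42.11
Net secondary income = 333.56 - 228.28 = 105.28
Current account = 1482.13 + 42.11 + 105.28 = 1629.52
Financial account = -(1629.52 + 155.74) = -1785.26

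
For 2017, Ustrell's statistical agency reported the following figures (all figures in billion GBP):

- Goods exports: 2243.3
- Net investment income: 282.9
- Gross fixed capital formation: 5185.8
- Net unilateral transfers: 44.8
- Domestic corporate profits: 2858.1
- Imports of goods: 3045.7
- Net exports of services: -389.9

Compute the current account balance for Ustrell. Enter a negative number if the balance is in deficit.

-864.6

Goods balance = 2243.3 - 3045.7 = -802.4
Services balance = -389.9
Trade balance (goods + services) = -802.4 + (-389.9) = -1192.3
Net primary income = 282.9
Net secondary income = 44.8
Current account = -1192.3 + 282.9 + 44.8 = -864.6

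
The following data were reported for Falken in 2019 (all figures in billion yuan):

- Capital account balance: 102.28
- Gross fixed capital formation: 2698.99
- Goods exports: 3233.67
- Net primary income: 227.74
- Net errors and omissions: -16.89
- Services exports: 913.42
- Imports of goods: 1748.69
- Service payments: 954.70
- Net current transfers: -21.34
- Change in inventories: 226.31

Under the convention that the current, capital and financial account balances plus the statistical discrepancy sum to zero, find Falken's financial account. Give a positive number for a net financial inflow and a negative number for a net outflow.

Goods balance = 3233.67 - 1748.69 = 1484.98
Services balance = 913.42 - 954.70 = -41.28
Trade balance (goods + services) = 1484.98 + (-41.28) = 1443.70
Net primary income = 227.74
Net secondary income = -21.34
Current account = 1443.70 + 227.74 + (-21.34) = 1650.10
Financial account = -(1650.10 + 102.28 + (-16.89)) = -1735.49

-1735.49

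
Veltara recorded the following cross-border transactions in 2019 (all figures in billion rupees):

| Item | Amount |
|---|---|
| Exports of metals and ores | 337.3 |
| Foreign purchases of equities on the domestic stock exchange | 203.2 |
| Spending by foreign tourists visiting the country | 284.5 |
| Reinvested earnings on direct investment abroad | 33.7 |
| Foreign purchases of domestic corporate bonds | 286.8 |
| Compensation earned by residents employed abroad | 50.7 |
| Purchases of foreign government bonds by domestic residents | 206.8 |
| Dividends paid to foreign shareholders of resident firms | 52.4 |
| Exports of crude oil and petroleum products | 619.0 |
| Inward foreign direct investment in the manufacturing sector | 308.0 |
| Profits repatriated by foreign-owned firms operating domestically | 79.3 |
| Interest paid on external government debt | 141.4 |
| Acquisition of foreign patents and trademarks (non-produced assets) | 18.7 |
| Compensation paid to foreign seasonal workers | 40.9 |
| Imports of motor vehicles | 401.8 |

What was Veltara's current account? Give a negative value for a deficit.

609.4

Goods: 337.3 + 619.0 - 401.8 = 554.5
Services: 284.5
Primary income: 33.7 - 141.4 + 50.7 - 40.9 - 52.4 - 79.3 = -229.6
Current account = 554.5 + 284.5 + (-229.6) = 609.4
(Excluded from the current account — financial account: foreign purchases of equities on the domestic stock exchange 203.2, foreign purchases of domestic corporate bonds 286.8, purchases of foreign government bonds by domestic residents 206.8, inward foreign direct investment in the manufacturing sector 308.0; capital account: acquisition of foreign patents and trademarks (non-produced assets) 18.7.)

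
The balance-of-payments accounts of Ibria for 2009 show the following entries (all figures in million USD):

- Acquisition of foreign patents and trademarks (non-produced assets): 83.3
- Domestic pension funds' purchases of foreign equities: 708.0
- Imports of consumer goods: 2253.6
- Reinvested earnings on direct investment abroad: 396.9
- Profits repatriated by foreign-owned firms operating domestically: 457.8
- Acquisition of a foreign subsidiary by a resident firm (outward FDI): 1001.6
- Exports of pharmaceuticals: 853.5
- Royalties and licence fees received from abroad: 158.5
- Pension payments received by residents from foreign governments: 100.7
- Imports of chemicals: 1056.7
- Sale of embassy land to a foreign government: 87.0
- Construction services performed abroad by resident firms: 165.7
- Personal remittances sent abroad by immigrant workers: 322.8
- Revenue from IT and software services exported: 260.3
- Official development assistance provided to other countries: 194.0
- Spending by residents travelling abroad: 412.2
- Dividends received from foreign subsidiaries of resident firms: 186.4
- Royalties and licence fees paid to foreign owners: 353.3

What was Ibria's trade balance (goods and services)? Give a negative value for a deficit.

Goods: -1056.7 - 2253.6 + 853.5 = -2456.8
Services: 260.3 + 158.5 - 412.2 - 353.3 + 165.7 = -181.0
Trade balance = -2456.8 + (-181.0) = -2637.8
(Excluded from the trade balance — capital account: acquisition of foreign patents and trademarks (non-produced assets) 83.3, sale of embassy land to a foreign government 87.0; financial account: domestic pension funds' purchases of foreign equities 708.0, acquisition of a foreign subsidiary by a resident firm (outward FDI) 1001.6; primary income: reinvested earnings on direct investment abroad 396.9, profits repatriated by foreign-owned firms operating domestically 457.8, dividends received from foreign subsidiaries of resident firms 186.4; secondary income: pension payments received by residents from foreign governments 100.7, personal remittances sent abroad by immigrant workers 322.8, official development assistance provided to other countries 194.0.)

-2637.8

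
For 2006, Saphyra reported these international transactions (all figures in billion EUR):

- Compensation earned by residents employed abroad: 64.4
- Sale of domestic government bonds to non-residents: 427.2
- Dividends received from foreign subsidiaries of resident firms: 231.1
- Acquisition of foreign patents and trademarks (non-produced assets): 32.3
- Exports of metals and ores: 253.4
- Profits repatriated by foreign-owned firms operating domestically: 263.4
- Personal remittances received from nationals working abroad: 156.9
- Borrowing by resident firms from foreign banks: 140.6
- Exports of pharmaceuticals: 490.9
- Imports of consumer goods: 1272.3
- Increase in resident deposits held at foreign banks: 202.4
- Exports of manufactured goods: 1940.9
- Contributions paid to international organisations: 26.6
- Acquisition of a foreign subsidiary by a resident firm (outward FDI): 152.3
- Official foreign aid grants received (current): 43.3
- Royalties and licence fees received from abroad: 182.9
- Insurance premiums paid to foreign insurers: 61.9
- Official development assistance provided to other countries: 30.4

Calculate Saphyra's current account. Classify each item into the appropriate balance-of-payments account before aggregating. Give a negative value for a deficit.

1709.2

Goods: 1940.9 + 490.9 - 1272.3 + 253.4 = 1412.9
Services: -61.9 + 182.9 = 121.0
Primary income: 64.4 + 231.1 - 263.4 = 32.1
Secondary income: -30.4 - 26.6 + 43.3 + 156.9 = 143.2
Current account = 1412.9 + 121.0 + 32.1 + 143.2 = 1709.2
(Excluded from the current account — financial account: sale of domestic government bonds to non-residents 427.2, borrowing by resident firms from foreign banks 140.6, increase in resident deposits held at foreign banks 202.4, acquisition of a foreign subsidiary by a resident firm (outward FDI) 152.3; capital account: acquisition of foreign patents and trademarks (non-produced assets) 32.3.)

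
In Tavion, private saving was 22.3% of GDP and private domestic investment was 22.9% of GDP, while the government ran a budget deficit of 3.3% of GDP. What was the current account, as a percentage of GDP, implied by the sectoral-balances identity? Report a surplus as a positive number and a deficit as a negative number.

-3.9

By the sectoral-balances identity, CA = (S_private - I) + (T - G).
Private balance = 22.3 - 22.9 = -0.6
Government balance (T - G) = -3.3
CA = -0.6 + (-3.3) = -3.9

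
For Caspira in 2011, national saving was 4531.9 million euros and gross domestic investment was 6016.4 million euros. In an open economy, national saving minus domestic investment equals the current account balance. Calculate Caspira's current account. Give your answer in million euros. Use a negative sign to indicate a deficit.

-1484.5

S - I = CA (net lending to the rest of the world).
CA = S - I = 4531.9 - 6016.4 = -1484.5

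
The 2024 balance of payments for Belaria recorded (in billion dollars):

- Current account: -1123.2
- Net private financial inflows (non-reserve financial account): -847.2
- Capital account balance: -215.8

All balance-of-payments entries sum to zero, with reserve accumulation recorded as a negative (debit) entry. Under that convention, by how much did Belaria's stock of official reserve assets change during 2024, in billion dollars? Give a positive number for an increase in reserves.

Official reserve transactions balance = -((-1123.2) + (-215.8) + (-847.2)) = 2186.2
An accumulation of reserves is recorded as a debit (negative entry), so the change in the stock of reserves is the negative of that balance.
Change in official reserves = -(2186.2) = -2186.2

-2186.2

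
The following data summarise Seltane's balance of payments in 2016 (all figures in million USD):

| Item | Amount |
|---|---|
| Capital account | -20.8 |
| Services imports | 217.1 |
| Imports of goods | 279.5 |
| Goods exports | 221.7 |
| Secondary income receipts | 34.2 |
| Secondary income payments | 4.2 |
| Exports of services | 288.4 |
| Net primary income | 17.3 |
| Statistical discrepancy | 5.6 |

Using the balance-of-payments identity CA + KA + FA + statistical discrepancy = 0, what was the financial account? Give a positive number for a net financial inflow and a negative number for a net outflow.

-45.6

Goods balance = 221.7 - 279.5 = -57.8
Services balance = 288.4 - 217.1 = 71.3
Trade balance (goods + services) = -57.8 + 71.3 = 13.5
Net primary income = 17.3
Net secondary income = 34.2 - 4.2 = 30.0
Current account = 13.5 + 17.3 + 30.0 = 60.8
Financial account = -(60.8 + (-20.8) + 5.6) = -45.6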